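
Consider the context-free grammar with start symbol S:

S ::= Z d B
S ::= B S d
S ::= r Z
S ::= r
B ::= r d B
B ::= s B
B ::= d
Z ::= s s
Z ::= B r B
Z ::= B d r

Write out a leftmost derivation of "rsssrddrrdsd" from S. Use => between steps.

S => rZ => rBrB => rsBrB => rssBrB => rsssBrB => rsssrdBrB => rsssrddrB => rsssrddrrdB => rsssrddrrdsB => rsssrddrrdsd

S => rZ   [S ::= r Z]
rZ => rBrB   [Z ::= B r B]
rBrB => rsBrB   [B ::= s B]
rsBrB => rssBrB   [B ::= s B]
rssBrB => rsssBrB   [B ::= s B]
rsssBrB => rsssrdBrB   [B ::= r d B]
rsssrdBrB => rsssrddrB   [B ::= d]
rsssrddrB => rsssrddrrdB   [B ::= r d B]
rsssrddrrdB => rsssrddrrdsB   [B ::= s B]
rsssrddrrdsB => rsssrddrrdsd   [B ::= d]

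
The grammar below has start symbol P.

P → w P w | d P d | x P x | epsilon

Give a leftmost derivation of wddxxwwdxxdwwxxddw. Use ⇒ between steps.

P ⇒ wPw   [P → w P w]
wPw ⇒ wdPdw   [P → d P d]
wdPdw ⇒ wddPddw   [P → d P d]
wddPddw ⇒ wddxPxddw   [P → x P x]
wddxPxddw ⇒ wddxxPxxddw   [P → x P x]
wddxxPxxddw ⇒ wddxxwPwxxddw   [P → w P w]
wddxxwPwxxddw ⇒ wddxxwwPwwxxddw   [P → w P w]
wddxxwwPwwxxddw ⇒ wddxxwwdPdwwxxddw   [P → d P d]
wddxxwwdPdwwxxddw ⇒ wddxxwwdxPxdwwxxddw   [P → x P x]
wddxxwwdxPxdwwxxddw ⇒ wddxxwwdxxdwwxxddw   [P → epsilon]

P ⇒ wPw ⇒ wdPdw ⇒ wddPddw ⇒ wddxPxddw ⇒ wddxxPxxddw ⇒ wddxxwPwxxddw ⇒ wddxxwwPwwxxddw ⇒ wddxxwwdPdwwxxddw ⇒ wddxxwwdxPxdwwxxddw ⇒ wddxxwwdxxdwwxxddw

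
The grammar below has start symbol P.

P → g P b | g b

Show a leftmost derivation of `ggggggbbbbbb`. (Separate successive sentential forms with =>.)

P => gPb => ggPbb => gggPbbb => ggggPbbbb => gggggPbbbbb => ggggggbbbbbb

P => gPb   [P → g P b]
gPb => ggPbb   [P → g P b]
ggPbb => gggPbbb   [P → g P b]
gggPbbb => ggggPbbbb   [P → g P b]
ggggPbbbb => gggggPbbbbb   [P → g P b]
gggggPbbbbb => ggggggbbbbbb   [P → g b]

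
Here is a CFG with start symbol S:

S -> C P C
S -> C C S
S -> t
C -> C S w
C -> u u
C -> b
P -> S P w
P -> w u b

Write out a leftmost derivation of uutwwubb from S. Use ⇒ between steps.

S ⇒ CPC   [S -> C P C]
CPC ⇒ CSwPC   [C -> C S w]
CSwPC ⇒ uuSwPC   [C -> u u]
uuSwPC ⇒ uutwPC   [S -> t]
uutwPC ⇒ uutwwubC   [P -> w u b]
uutwwubC ⇒ uutwwubb   [C -> b]

S⇒CPC⇒CSwPC⇒uuSwPC⇒uutwPC⇒uutwwubC⇒uutwwubb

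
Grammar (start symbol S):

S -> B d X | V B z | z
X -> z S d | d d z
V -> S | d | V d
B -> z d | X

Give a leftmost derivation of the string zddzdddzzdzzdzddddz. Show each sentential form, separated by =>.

S => BdX   [S -> B d X]
BdX => XdX   [B -> X]
XdX => zSddX   [X -> z S d]
zSddX => zVBzddX   [S -> V B z]
zVBzddX => zSBzddX   [V -> S]
zSBzddX => zVBzBzddX   [S -> V B z]
zVBzBzddX => zSBzBzddX   [V -> S]
zSBzBzddX => zBdXBzBzddX   [S -> B d X]
zBdXBzBzddX => zXdXBzBzddX   [B -> X]
zXdXBzBzddX => zddzdXBzBzddX   [X -> d d z]
zddzdXBzBzddX => zddzdddzBzBzddX   [X -> d d z]
zddzdddzBzBzddX => zddzdddzzdzBzddX   [B -> z d]
zddzdddzzdzBzddX => zddzdddzzdzzdzddX   [B -> z d]
zddzdddzzdzzdzddX => zddzdddzzdzzdzddddz   [X -> d d z]

S=>BdX=>XdX=>zSddX=>zVBzddX=>zSBzddX=>zVBzBzddX=>zSBzBzddX=>zBdXBzBzddX=>zXdXBzBzddX=>zddzdXBzBzddX=>zddzdddzBzBzddX=>zddzdddzzdzBzddX=>zddzdddzzdzzdzddX=>zddzdddzzdzzdzddddz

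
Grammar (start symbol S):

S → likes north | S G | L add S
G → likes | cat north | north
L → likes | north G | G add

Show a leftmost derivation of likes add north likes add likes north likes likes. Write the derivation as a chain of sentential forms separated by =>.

S => L add S => likes add S => likes add S G => likes add S G G => likes add L add S G G => likes add north G add S G G => likes add north likes add S G G => likes add north likes add likes north G G => likes add north likes add likes north likes G => likes add north likes add likes north likes likes

S => L add S   [S → L add S]
L add S => likes add S   [L → likes]
likes add S => likes add S G   [S → S G]
likes add S G => likes add S G G   [S → S G]
likes add S G G => likes add L add S G G   [S → L add S]
likes add L add S G G => likes add north G add S G G   [L → north G]
likes add north G add S G G => likes add north likes add S G G   [G → likes]
likes add north likes add S G G => likes add north likes add likes north G G   [S → likes north]
likes add north likes add likes north G G => likes add north likes add likes north likes G   [G → likes]
likes add north likes add likes north likes G => likes add north likes add likes north likes likes   [G → likes]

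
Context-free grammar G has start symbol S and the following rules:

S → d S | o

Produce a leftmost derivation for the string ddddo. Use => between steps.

S => dS   [S → d S]
dS => ddS   [S → d S]
ddS => dddS   [S → d S]
dddS => ddddS   [S → d S]
ddddS => ddddo   [S → o]

S => dS => ddS => dddS => ddddS => ddddo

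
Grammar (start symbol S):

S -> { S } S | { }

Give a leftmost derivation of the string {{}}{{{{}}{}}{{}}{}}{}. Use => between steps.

S => {S}S   [S -> { S } S]
{S}S => {{}}S   [S -> { }]
{{}}S => {{}}{S}S   [S -> { S } S]
{{}}{S}S => {{}}{{S}S}S   [S -> { S } S]
{{}}{{S}S}S => {{}}{{{S}S}S}S   [S -> { S } S]
{{}}{{{S}S}S}S => {{}}{{{{}}S}S}S   [S -> { }]
{{}}{{{{}}S}S}S => {{}}{{{{}}{}}S}S   [S -> { }]
{{}}{{{{}}{}}S}S => {{}}{{{{}}{}}{S}S}S   [S -> { S } S]
{{}}{{{{}}{}}{S}S}S => {{}}{{{{}}{}}{{}}S}S   [S -> { }]
{{}}{{{{}}{}}{{}}S}S => {{}}{{{{}}{}}{{}}{}}S   [S -> { }]
{{}}{{{{}}{}}{{}}{}}S => {{}}{{{{}}{}}{{}}{}}{}   [S -> { }]

S => {S}S => {{}}S => {{}}{S}S => {{}}{{S}S}S => {{}}{{{S}S}S}S => {{}}{{{{}}S}S}S => {{}}{{{{}}{}}S}S => {{}}{{{{}}{}}{S}S}S => {{}}{{{{}}{}}{{}}S}S => {{}}{{{{}}{}}{{}}{}}S => {{}}{{{{}}{}}{{}}{}}{}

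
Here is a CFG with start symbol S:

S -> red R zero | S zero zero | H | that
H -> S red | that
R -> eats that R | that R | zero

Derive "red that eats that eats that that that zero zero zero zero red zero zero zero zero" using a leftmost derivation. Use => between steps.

S => S zero zero => S zero zero zero zero => H zero zero zero zero => S red zero zero zero zero => S zero zero red zero zero zero zero => red R zero zero zero red zero zero zero zero => red that R zero zero zero red zero zero zero zero => red that eats that R zero zero zero red zero zero zero zero => red that eats that eats that R zero zero zero red zero zero zero zero => red that eats that eats that that R zero zero zero red zero zero zero zero => red that eats that eats that that that R zero zero zero red zero zero zero zero => red that eats that eats that that that zero zero zero zero red zero zero zero zero

S => S zero zero   [S -> S zero zero]
S zero zero => S zero zero zero zero   [S -> S zero zero]
S zero zero zero zero => H zero zero zero zero   [S -> H]
H zero zero zero zero => S red zero zero zero zero   [H -> S red]
S red zero zero zero zero => S zero zero red zero zero zero zero   [S -> S zero zero]
S zero zero red zero zero zero zero => red R zero zero zero red zero zero zero zero   [S -> red R zero]
red R zero zero zero red zero zero zero zero => red that R zero zero zero red zero zero zero zero   [R -> that R]
red that R zero zero zero red zero zero zero zero => red that eats that R zero zero zero red zero zero zero zero   [R -> eats that R]
red that eats that R zero zero zero red zero zero zero zero => red that eats that eats that R zero zero zero red zero zero zero zero   [R -> eats that R]
red that eats that eats that R zero zero zero red zero zero zero zero => red that eats that eats that that R zero zero zero red zero zero zero zero   [R -> that R]
red that eats that eats that that R zero zero zero red zero zero zero zero => red that eats that eats that that that R zero zero zero red zero zero zero zero   [R -> that R]
red that eats that eats that that that R zero zero zero red zero zero zero zero => red that eats that eats that that that zero zero zero zero red zero zero zero zero   [R -> zero]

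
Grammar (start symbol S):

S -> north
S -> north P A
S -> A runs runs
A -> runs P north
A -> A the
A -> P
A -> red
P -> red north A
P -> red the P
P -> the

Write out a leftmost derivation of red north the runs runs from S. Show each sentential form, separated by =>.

S => A runs runs => P runs runs => red north A runs runs => red north P runs runs => red north the runs runs

S => A runs runs   [S -> A runs runs]
A runs runs => P runs runs   [A -> P]
P runs runs => red north A runs runs   [P -> red north A]
red north A runs runs => red north P runs runs   [A -> P]
red north P runs runs => red north the runs runs   [P -> the]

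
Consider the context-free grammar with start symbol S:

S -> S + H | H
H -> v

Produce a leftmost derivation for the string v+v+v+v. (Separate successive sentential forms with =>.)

S => S+H => S+H+H => S+H+H+H => H+H+H+H => v+H+H+H => v+v+H+H => v+v+v+H => v+v+v+v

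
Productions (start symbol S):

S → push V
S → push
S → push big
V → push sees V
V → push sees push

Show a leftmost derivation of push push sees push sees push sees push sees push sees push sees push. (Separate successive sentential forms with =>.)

S => push V => push push sees V => push push sees push sees V => push push sees push sees push sees V => push push sees push sees push sees push sees V => push push sees push sees push sees push sees push sees V => push push sees push sees push sees push sees push sees push sees push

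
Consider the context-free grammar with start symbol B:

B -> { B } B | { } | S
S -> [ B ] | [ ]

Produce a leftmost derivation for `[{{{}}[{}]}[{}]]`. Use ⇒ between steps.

B ⇒ S ⇒ [B] ⇒ [{B}B] ⇒ [{{B}B}B] ⇒ [{{{}}B}B] ⇒ [{{{}}S}B] ⇒ [{{{}}[B]}B] ⇒ [{{{}}[{}]}B] ⇒ [{{{}}[{}]}S] ⇒ [{{{}}[{}]}[B]] ⇒ [{{{}}[{}]}[{}]]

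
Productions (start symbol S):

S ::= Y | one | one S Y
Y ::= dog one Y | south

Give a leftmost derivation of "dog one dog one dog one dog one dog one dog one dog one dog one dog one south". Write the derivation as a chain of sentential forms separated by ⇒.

S ⇒ Y   [S ::= Y]
Y ⇒ dog one Y   [Y ::= dog one Y]
dog one Y ⇒ dog one dog one Y   [Y ::= dog one Y]
dog one dog one Y ⇒ dog one dog one dog one Y   [Y ::= dog one Y]
dog one dog one dog one Y ⇒ dog one dog one dog one dog one Y   [Y ::= dog one Y]
dog one dog one dog one dog one Y ⇒ dog one dog one dog one dog one dog one Y   [Y ::= dog one Y]
dog one dog one dog one dog one dog one Y ⇒ dog one dog one dog one dog one dog one dog one Y   [Y ::= dog one Y]
dog one dog one dog one dog one dog one dog one Y ⇒ dog one dog one dog one dog one dog one dog one dog one Y   [Y ::= dog one Y]
dog one dog one dog one dog one dog one dog one dog one Y ⇒ dog one dog one dog one dog one dog one dog one dog one dog one Y   [Y ::= dog one Y]
dog one dog one dog one dog one dog one dog one dog one dog one Y ⇒ dog one dog one dog one dog one dog one dog one dog one dog one dog one Y   [Y ::= dog one Y]
dog one dog one dog one dog one dog one dog one dog one dog one dog one Y ⇒ dog one dog one dog one dog one dog one dog one dog one dog one dog one south   [Y ::= south]

S ⇒ Y ⇒ dog one Y ⇒ dog one dog one Y ⇒ dog one dog one dog one Y ⇒ dog one dog one dog one dog one Y ⇒ dog one dog one dog one dog one dog one Y ⇒ dog one dog one dog one dog one dog one dog one Y ⇒ dog one dog one dog one dog one dog one dog one dog one Y ⇒ dog one dog one dog one dog one dog one dog one dog one dog one Y ⇒ dog one dog one dog one dog one dog one dog one dog one dog one dog one Y ⇒ dog one dog one dog one dog one dog one dog one dog one dog one dog one south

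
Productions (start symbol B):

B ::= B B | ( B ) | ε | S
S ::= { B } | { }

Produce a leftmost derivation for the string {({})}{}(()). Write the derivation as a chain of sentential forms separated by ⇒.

B ⇒ BB ⇒ BBB ⇒ BBBB ⇒ SBBB ⇒ {B}BBB ⇒ {(B)}BBB ⇒ {(S)}BBB ⇒ {({})}BBB ⇒ {({})}BB ⇒ {({})}SB ⇒ {({})}{}B ⇒ {({})}{}(B) ⇒ {({})}{}((B)) ⇒ {({})}{}(())

B ⇒ BB   [B ::= B B]
BB ⇒ BBB   [B ::= B B]
BBB ⇒ BBBB   [B ::= B B]
BBBB ⇒ SBBB   [B ::= S]
SBBB ⇒ {B}BBB   [S ::= { B }]
{B}BBB ⇒ {(B)}BBB   [B ::= ( B )]
{(B)}BBB ⇒ {(S)}BBB   [B ::= S]
{(S)}BBB ⇒ {({})}BBB   [S ::= { }]
{({})}BBB ⇒ {({})}BB   [B ::= ε]
{({})}BB ⇒ {({})}SB   [B ::= S]
{({})}SB ⇒ {({})}{}B   [S ::= { }]
{({})}{}B ⇒ {({})}{}(B)   [B ::= ( B )]
{({})}{}(B) ⇒ {({})}{}((B))   [B ::= ( B )]
{({})}{}((B)) ⇒ {({})}{}(())   [B ::= ε]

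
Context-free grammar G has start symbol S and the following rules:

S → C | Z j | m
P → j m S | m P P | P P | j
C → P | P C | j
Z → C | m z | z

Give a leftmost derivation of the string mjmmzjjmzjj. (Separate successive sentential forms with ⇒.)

S⇒C⇒PC⇒mPPC⇒mjmSPC⇒mjmZjPC⇒mjmmzjPC⇒mjmmzjjmSC⇒mjmmzjjmZjC⇒mjmmzjjmzjC⇒mjmmzjjmzjj

S ⇒ C   [S → C]
C ⇒ PC   [C → P C]
PC ⇒ mPPC   [P → m P P]
mPPC ⇒ mjmSPC   [P → j m S]
mjmSPC ⇒ mjmZjPC   [S → Z j]
mjmZjPC ⇒ mjmmzjPC   [Z → m z]
mjmmzjPC ⇒ mjmmzjjmSC   [P → j m S]
mjmmzjjmSC ⇒ mjmmzjjmZjC   [S → Z j]
mjmmzjjmZjC ⇒ mjmmzjjmzjC   [Z → z]
mjmmzjjmzjC ⇒ mjmmzjjmzjj   [C → j]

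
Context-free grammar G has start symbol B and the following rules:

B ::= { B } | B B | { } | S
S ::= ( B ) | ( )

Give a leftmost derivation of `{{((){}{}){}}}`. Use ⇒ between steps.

B ⇒ {B} ⇒ {{B}} ⇒ {{BB}} ⇒ {{SB}} ⇒ {{(B)B}} ⇒ {{(BB)B}} ⇒ {{(BBB)B}} ⇒ {{(SBB)B}} ⇒ {{(()BB)B}} ⇒ {{((){}B)B}} ⇒ {{((){}{})B}} ⇒ {{((){}{}){}}}

B ⇒ {B}   [B ::= { B }]
{B} ⇒ {{B}}   [B ::= { B }]
{{B}} ⇒ {{BB}}   [B ::= B B]
{{BB}} ⇒ {{SB}}   [B ::= S]
{{SB}} ⇒ {{(B)B}}   [S ::= ( B )]
{{(B)B}} ⇒ {{(BB)B}}   [B ::= B B]
{{(BB)B}} ⇒ {{(BBB)B}}   [B ::= B B]
{{(BBB)B}} ⇒ {{(SBB)B}}   [B ::= S]
{{(SBB)B}} ⇒ {{(()BB)B}}   [S ::= ( )]
{{(()BB)B}} ⇒ {{((){}B)B}}   [B ::= { }]
{{((){}B)B}} ⇒ {{((){}{})B}}   [B ::= { }]
{{((){}{})B}} ⇒ {{((){}{}){}}}   [B ::= { }]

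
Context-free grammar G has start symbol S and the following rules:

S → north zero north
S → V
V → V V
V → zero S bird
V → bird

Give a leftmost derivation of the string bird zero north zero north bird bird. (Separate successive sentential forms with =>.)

S => V => V V => bird V => bird V V => bird zero S bird V => bird zero north zero north bird V => bird zero north zero north bird bird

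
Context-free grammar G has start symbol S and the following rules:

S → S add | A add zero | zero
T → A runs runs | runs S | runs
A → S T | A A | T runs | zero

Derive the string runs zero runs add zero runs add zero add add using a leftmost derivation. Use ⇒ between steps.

S ⇒ S add ⇒ S add add ⇒ A add zero add add ⇒ T runs add zero add add ⇒ runs S runs add zero add add ⇒ runs A add zero runs add zero add add ⇒ runs S T add zero runs add zero add add ⇒ runs zero T add zero runs add zero add add ⇒ runs zero runs add zero runs add zero add add

S ⇒ S add   [S → S add]
S add ⇒ S add add   [S → S add]
S add add ⇒ A add zero add add   [S → A add zero]
A add zero add add ⇒ T runs add zero add add   [A → T runs]
T runs add zero add add ⇒ runs S runs add zero add add   [T → runs S]
runs S runs add zero add add ⇒ runs A add zero runs add zero add add   [S → A add zero]
runs A add zero runs add zero add add ⇒ runs S T add zero runs add zero add add   [A → S T]
runs S T add zero runs add zero add add ⇒ runs zero T add zero runs add zero add add   [S → zero]
runs zero T add zero runs add zero add add ⇒ runs zero runs add zero runs add zero add add   [T → runs]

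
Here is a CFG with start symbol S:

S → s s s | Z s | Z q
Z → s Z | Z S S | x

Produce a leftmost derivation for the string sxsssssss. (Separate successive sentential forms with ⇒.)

S ⇒ Zs   [S → Z s]
Zs ⇒ sZs   [Z → s Z]
sZs ⇒ sZSSs   [Z → Z S S]
sZSSs ⇒ sxSSs   [Z → x]
sxSSs ⇒ sxsssSs   [S → s s s]
sxsssSs ⇒ sxsssssss   [S → s s s]

S ⇒ Zs ⇒ sZs ⇒ sZSSs ⇒ sxSSs ⇒ sxsssSs ⇒ sxsssssss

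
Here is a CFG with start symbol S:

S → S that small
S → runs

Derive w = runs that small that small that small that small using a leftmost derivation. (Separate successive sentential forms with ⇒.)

S ⇒ S that small ⇒ S that small that small ⇒ S that small that small that small ⇒ S that small that small that small that small ⇒ runs that small that small that small that small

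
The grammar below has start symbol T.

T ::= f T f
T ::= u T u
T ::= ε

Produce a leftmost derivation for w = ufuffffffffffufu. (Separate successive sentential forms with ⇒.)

T⇒uTu⇒ufTfu⇒ufuTufu⇒ufufTfufu⇒ufuffTffufu⇒ufufffTfffufu⇒ufuffffTffffufu⇒ufufffffTfffffufu⇒ufuffffffffffufu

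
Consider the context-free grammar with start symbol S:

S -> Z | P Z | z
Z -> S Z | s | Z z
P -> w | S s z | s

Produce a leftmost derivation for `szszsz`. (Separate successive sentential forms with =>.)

S => Z => Zz => SZz => PZZz => sZZz => sZzZz => sSZzZz => szZzZz => szszZz => szszsz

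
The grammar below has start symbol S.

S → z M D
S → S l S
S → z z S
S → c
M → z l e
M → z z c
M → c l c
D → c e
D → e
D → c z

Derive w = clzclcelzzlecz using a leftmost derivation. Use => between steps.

S=>SlS=>clS=>clSlS=>clzMDlS=>clzclcDlS=>clzclcelS=>clzclcelzMD=>clzclcelzzleD=>clzclcelzzlecz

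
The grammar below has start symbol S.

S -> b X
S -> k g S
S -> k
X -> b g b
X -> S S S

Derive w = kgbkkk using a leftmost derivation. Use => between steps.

S=>kgS=>kgbX=>kgbSSS=>kgbkSS=>kgbkkS=>kgbkkk

S => kgS   [S -> k g S]
kgS => kgbX   [S -> b X]
kgbX => kgbSSS   [X -> S S S]
kgbSSS => kgbkSS   [S -> k]
kgbkSS => kgbkkS   [S -> k]
kgbkkS => kgbkkk   [S -> k]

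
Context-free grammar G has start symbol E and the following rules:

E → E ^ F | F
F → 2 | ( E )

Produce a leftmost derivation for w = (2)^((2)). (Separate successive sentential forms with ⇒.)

E ⇒ E^F   [E → E ^ F]
E^F ⇒ F^F   [E → F]
F^F ⇒ (E)^F   [F → ( E )]
(E)^F ⇒ (F)^F   [E → F]
(F)^F ⇒ (2)^F   [F → 2]
(2)^F ⇒ (2)^(E)   [F → ( E )]
(2)^(E) ⇒ (2)^(F)   [E → F]
(2)^(F) ⇒ (2)^((E))   [F → ( E )]
(2)^((E)) ⇒ (2)^((F))   [E → F]
(2)^((F)) ⇒ (2)^((2))   [F → 2]

E⇒E^F⇒F^F⇒(E)^F⇒(F)^F⇒(2)^F⇒(2)^(E)⇒(2)^(F)⇒(2)^((E))⇒(2)^((F))⇒(2)^((2))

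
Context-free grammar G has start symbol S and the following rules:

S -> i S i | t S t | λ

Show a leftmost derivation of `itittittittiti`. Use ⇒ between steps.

S⇒iSi⇒itSti⇒itiSiti⇒ititStiti⇒itittSttiti⇒itittiSittiti⇒itittitStittiti⇒itittittittiti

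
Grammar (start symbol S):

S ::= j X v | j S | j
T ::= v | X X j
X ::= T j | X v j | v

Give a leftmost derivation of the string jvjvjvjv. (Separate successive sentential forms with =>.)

S => jXv => jXvjv => jXvjvjv => jTjvjvjv => jvjvjvjv

S => jXv   [S ::= j X v]
jXv => jXvjv   [X ::= X v j]
jXvjv => jXvjvjv   [X ::= X v j]
jXvjvjv => jTjvjvjv   [X ::= T j]
jTjvjvjv => jvjvjvjv   [T ::= v]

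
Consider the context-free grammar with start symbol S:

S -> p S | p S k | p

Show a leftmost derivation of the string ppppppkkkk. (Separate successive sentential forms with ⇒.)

S⇒pSk⇒ppSkk⇒pppSkkk⇒ppppSkkkk⇒pppppSkkkk⇒ppppppkkkk

S ⇒ pSk   [S -> p S k]
pSk ⇒ ppSkk   [S -> p S k]
ppSkk ⇒ pppSkkk   [S -> p S k]
pppSkkk ⇒ ppppSkkkk   [S -> p S k]
ppppSkkkk ⇒ pppppSkkkk   [S -> p S]
pppppSkkkk ⇒ ppppppkkkk   [S -> p]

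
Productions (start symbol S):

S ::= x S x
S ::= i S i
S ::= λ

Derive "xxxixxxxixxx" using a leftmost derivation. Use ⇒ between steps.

S⇒xSx⇒xxSxx⇒xxxSxxx⇒xxxiSixxx⇒xxxixSxixxx⇒xxxixxSxxixxx⇒xxxixxxxixxx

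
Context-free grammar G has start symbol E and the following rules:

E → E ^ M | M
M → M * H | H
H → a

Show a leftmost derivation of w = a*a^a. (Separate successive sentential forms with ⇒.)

E ⇒ E^M ⇒ M^M ⇒ M*H^M ⇒ H*H^M ⇒ a*H^M ⇒ a*a^M ⇒ a*a^H ⇒ a*a^a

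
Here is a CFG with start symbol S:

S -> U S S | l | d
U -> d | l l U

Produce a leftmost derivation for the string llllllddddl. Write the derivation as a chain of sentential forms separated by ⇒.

S ⇒ USS ⇒ llUSS ⇒ llllUSS ⇒ llllllUSS ⇒ lllllldSS ⇒ lllllldUSSS ⇒ llllllddSSS ⇒ lllllldddSS ⇒ llllllddddS ⇒ llllllddddl

S ⇒ USS   [S -> U S S]
USS ⇒ llUSS   [U -> l l U]
llUSS ⇒ llllUSS   [U -> l l U]
llllUSS ⇒ llllllUSS   [U -> l l U]
llllllUSS ⇒ lllllldSS   [U -> d]
lllllldSS ⇒ lllllldUSSS   [S -> U S S]
lllllldUSSS ⇒ llllllddSSS   [U -> d]
llllllddSSS ⇒ lllllldddSS   [S -> d]
lllllldddSS ⇒ llllllddddS   [S -> d]
llllllddddS ⇒ llllllddddl   [S -> l]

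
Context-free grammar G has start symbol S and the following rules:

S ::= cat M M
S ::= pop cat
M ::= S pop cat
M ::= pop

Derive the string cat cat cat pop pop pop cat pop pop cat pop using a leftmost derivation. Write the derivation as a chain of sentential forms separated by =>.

S => cat M M => cat S pop cat M => cat cat M M pop cat M => cat cat S pop cat M pop cat M => cat cat cat M M pop cat M pop cat M => cat cat cat pop M pop cat M pop cat M => cat cat cat pop pop pop cat M pop cat M => cat cat cat pop pop pop cat pop pop cat M => cat cat cat pop pop pop cat pop pop cat pop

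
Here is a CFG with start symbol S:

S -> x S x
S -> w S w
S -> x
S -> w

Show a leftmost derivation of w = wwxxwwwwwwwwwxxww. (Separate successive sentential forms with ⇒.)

S ⇒ wSw ⇒ wwSww ⇒ wwxSxww ⇒ wwxxSxxww ⇒ wwxxwSwxxww ⇒ wwxxwwSwwxxww ⇒ wwxxwwwSwwwxxww ⇒ wwxxwwwwSwwwwxxww ⇒ wwxxwwwwwwwwwxxww

S ⇒ wSw   [S -> w S w]
wSw ⇒ wwSww   [S -> w S w]
wwSww ⇒ wwxSxww   [S -> x S x]
wwxSxww ⇒ wwxxSxxww   [S -> x S x]
wwxxSxxww ⇒ wwxxwSwxxww   [S -> w S w]
wwxxwSwxxww ⇒ wwxxwwSwwxxww   [S -> w S w]
wwxxwwSwwxxww ⇒ wwxxwwwSwwwxxww   [S -> w S w]
wwxxwwwSwwwxxww ⇒ wwxxwwwwSwwwwxxww   [S -> w S w]
wwxxwwwwSwwwwxxww ⇒ wwxxwwwwwwwwwxxww   [S -> w]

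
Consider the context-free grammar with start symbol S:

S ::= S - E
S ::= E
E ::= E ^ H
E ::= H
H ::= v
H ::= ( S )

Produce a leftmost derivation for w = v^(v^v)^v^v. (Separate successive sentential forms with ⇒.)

S⇒E⇒E^H⇒E^H^H⇒E^H^H^H⇒H^H^H^H⇒v^H^H^H⇒v^(S)^H^H⇒v^(E)^H^H⇒v^(E^H)^H^H⇒v^(H^H)^H^H⇒v^(v^H)^H^H⇒v^(v^v)^H^H⇒v^(v^v)^v^H⇒v^(v^v)^v^v

S ⇒ E   [S ::= E]
E ⇒ E^H   [E ::= E ^ H]
E^H ⇒ E^H^H   [E ::= E ^ H]
E^H^H ⇒ E^H^H^H   [E ::= E ^ H]
E^H^H^H ⇒ H^H^H^H   [E ::= H]
H^H^H^H ⇒ v^H^H^H   [H ::= v]
v^H^H^H ⇒ v^(S)^H^H   [H ::= ( S )]
v^(S)^H^H ⇒ v^(E)^H^H   [S ::= E]
v^(E)^H^H ⇒ v^(E^H)^H^H   [E ::= E ^ H]
v^(E^H)^H^H ⇒ v^(H^H)^H^H   [E ::= H]
v^(H^H)^H^H ⇒ v^(v^H)^H^H   [H ::= v]
v^(v^H)^H^H ⇒ v^(v^v)^H^H   [H ::= v]
v^(v^v)^H^H ⇒ v^(v^v)^v^H   [H ::= v]
v^(v^v)^v^H ⇒ v^(v^v)^v^v   [H ::= v]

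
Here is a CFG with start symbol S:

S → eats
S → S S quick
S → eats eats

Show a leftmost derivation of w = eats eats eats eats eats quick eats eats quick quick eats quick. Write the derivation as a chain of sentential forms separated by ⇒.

S ⇒ S S quick ⇒ S S quick S quick ⇒ eats eats S quick S quick ⇒ eats eats S S quick quick S quick ⇒ eats eats S S quick S quick quick S quick ⇒ eats eats eats S quick S quick quick S quick ⇒ eats eats eats eats eats quick S quick quick S quick ⇒ eats eats eats eats eats quick eats eats quick quick S quick ⇒ eats eats eats eats eats quick eats eats quick quick eats quick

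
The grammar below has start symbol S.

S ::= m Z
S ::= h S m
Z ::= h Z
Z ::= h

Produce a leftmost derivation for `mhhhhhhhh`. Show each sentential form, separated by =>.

S => mZ => mhZ => mhhZ => mhhhZ => mhhhhZ => mhhhhhZ => mhhhhhhZ => mhhhhhhhZ => mhhhhhhhh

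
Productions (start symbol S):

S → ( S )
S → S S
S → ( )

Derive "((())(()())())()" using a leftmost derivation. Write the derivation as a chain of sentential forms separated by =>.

S=>SS=>(S)S=>(SS)S=>((S)S)S=>((())S)S=>((())SS)S=>((())(S)S)S=>((())(SS)S)S=>((())(()S)S)S=>((())(()())S)S=>((())(()())())S=>((())(()())())()

S => SS   [S → S S]
SS => (S)S   [S → ( S )]
(S)S => (SS)S   [S → S S]
(SS)S => ((S)S)S   [S → ( S )]
((S)S)S => ((())S)S   [S → ( )]
((())S)S => ((())SS)S   [S → S S]
((())SS)S => ((())(S)S)S   [S → ( S )]
((())(S)S)S => ((())(SS)S)S   [S → S S]
((())(SS)S)S => ((())(()S)S)S   [S → ( )]
((())(()S)S)S => ((())(()())S)S   [S → ( )]
((())(()())S)S => ((())(()())())S   [S → ( )]
((())(()())())S => ((())(()())())()   [S → ( )]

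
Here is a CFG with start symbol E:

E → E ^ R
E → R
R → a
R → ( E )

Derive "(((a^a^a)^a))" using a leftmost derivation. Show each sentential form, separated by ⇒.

E⇒R⇒(E)⇒(R)⇒((E))⇒((E^R))⇒((R^R))⇒(((E)^R))⇒(((E^R)^R))⇒(((E^R^R)^R))⇒(((R^R^R)^R))⇒(((a^R^R)^R))⇒(((a^a^R)^R))⇒(((a^a^a)^R))⇒(((a^a^a)^a))

E ⇒ R   [E → R]
R ⇒ (E)   [R → ( E )]
(E) ⇒ (R)   [E → R]
(R) ⇒ ((E))   [R → ( E )]
((E)) ⇒ ((E^R))   [E → E ^ R]
((E^R)) ⇒ ((R^R))   [E → R]
((R^R)) ⇒ (((E)^R))   [R → ( E )]
(((E)^R)) ⇒ (((E^R)^R))   [E → E ^ R]
(((E^R)^R)) ⇒ (((E^R^R)^R))   [E → E ^ R]
(((E^R^R)^R)) ⇒ (((R^R^R)^R))   [E → R]
(((R^R^R)^R)) ⇒ (((a^R^R)^R))   [R → a]
(((a^R^R)^R)) ⇒ (((a^a^R)^R))   [R → a]
(((a^a^R)^R)) ⇒ (((a^a^a)^R))   [R → a]
(((a^a^a)^R)) ⇒ (((a^a^a)^a))   [R → a]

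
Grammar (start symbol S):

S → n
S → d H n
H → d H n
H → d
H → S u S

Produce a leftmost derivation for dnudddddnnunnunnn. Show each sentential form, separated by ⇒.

S ⇒ dHn ⇒ dSuSn ⇒ dnuSn ⇒ dnudHnn ⇒ dnudSuSnn ⇒ dnuddHnuSnn ⇒ dnuddSuSnuSnn ⇒ dnudddHnuSnuSnn ⇒ dnuddddHnnuSnuSnn ⇒ dnudddddnnuSnuSnn ⇒ dnudddddnnunnuSnn ⇒ dnudddddnnunnunnn

S ⇒ dHn   [S → d H n]
dHn ⇒ dSuSn   [H → S u S]
dSuSn ⇒ dnuSn   [S → n]
dnuSn ⇒ dnudHnn   [S → d H n]
dnudHnn ⇒ dnudSuSnn   [H → S u S]
dnudSuSnn ⇒ dnuddHnuSnn   [S → d H n]
dnuddHnuSnn ⇒ dnuddSuSnuSnn   [H → S u S]
dnuddSuSnuSnn ⇒ dnudddHnuSnuSnn   [S → d H n]
dnudddHnuSnuSnn ⇒ dnuddddHnnuSnuSnn   [H → d H n]
dnuddddHnnuSnuSnn ⇒ dnudddddnnuSnuSnn   [H → d]
dnudddddnnuSnuSnn ⇒ dnudddddnnunnuSnn   [S → n]
dnudddddnnunnuSnn ⇒ dnudddddnnunnunnn   [S → n]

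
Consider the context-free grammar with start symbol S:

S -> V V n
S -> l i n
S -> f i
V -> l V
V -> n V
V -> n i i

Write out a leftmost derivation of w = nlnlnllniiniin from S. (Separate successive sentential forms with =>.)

S => VVn   [S -> V V n]
VVn => nVVn   [V -> n V]
nVVn => nlVVn   [V -> l V]
nlVVn => nlnVVn   [V -> n V]
nlnVVn => nlnlVVn   [V -> l V]
nlnlVVn => nlnlnVVn   [V -> n V]
nlnlnVVn => nlnlnlVVn   [V -> l V]
nlnlnlVVn => nlnlnllVVn   [V -> l V]
nlnlnllVVn => nlnlnllniiVn   [V -> n i i]
nlnlnllniiVn => nlnlnllniiniin   [V -> n i i]

S=>VVn=>nVVn=>nlVVn=>nlnVVn=>nlnlVVn=>nlnlnVVn=>nlnlnlVVn=>nlnlnllVVn=>nlnlnllniiVn=>nlnlnllniiniin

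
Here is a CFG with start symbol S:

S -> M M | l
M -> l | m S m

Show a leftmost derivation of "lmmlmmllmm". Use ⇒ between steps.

S ⇒ MM ⇒ lM ⇒ lmSm ⇒ lmMMm ⇒ lmmSmMm ⇒ lmmlmMm ⇒ lmmlmmSmm ⇒ lmmlmmMMmm ⇒ lmmlmmlMmm ⇒ lmmlmmllmm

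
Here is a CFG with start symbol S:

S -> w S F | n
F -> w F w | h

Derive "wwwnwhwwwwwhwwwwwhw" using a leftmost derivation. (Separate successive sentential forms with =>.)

S => wSF => wwSFF => wwwSFFF => wwwnFFF => wwwnwFwFF => wwwnwhwFF => wwwnwhwwFwF => wwwnwhwwwFwwF => wwwnwhwwwwFwwwF => wwwnwhwwwwwFwwwwF => wwwnwhwwwwwhwwwwF => wwwnwhwwwwwhwwwwwFw => wwwnwhwwwwwhwwwwwhw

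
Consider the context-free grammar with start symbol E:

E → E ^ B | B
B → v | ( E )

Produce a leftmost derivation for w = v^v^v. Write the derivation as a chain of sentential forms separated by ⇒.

E ⇒ E^B   [E → E ^ B]
E^B ⇒ E^B^B   [E → E ^ B]
E^B^B ⇒ B^B^B   [E → B]
B^B^B ⇒ v^B^B   [B → v]
v^B^B ⇒ v^v^B   [B → v]
v^v^B ⇒ v^v^v   [B → v]

E⇒E^B⇒E^B^B⇒B^B^B⇒v^B^B⇒v^v^B⇒v^v^v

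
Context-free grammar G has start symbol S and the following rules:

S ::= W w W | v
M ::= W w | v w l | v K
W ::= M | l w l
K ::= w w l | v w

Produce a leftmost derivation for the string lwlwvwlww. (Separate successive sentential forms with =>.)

S=>WwW=>lwlwW=>lwlwM=>lwlwWw=>lwlwMw=>lwlwWww=>lwlwMww=>lwlwvwlww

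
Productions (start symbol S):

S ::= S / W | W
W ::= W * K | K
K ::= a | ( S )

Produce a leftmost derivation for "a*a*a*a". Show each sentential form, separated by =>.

S => W   [S ::= W]
W => W*K   [W ::= W * K]
W*K => W*K*K   [W ::= W * K]
W*K*K => W*K*K*K   [W ::= W * K]
W*K*K*K => K*K*K*K   [W ::= K]
K*K*K*K => a*K*K*K   [K ::= a]
a*K*K*K => a*a*K*K   [K ::= a]
a*a*K*K => a*a*a*K   [K ::= a]
a*a*a*K => a*a*a*a   [K ::= a]

S => W => W*K => W*K*K => W*K*K*K => K*K*K*K => a*K*K*K => a*a*K*K => a*a*a*K => a*a*a*a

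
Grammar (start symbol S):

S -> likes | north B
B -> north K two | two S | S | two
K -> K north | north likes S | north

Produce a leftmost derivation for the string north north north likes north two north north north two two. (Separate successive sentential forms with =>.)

S => north B => north north K two => north north north likes S two => north north north likes north B two => north north north likes north two S two => north north north likes north two north B two => north north north likes north two north north K two two => north north north likes north two north north north two two

S => north B   [S -> north B]
north B => north north K two   [B -> north K two]
north north K two => north north north likes S two   [K -> north likes S]
north north north likes S two => north north north likes north B two   [S -> north B]
north north north likes north B two => north north north likes north two S two   [B -> two S]
north north north likes north two S two => north north north likes north two north B two   [S -> north B]
north north north likes north two north B two => north north north likes north two north north K two two   [B -> north K two]
north north north likes north two north north K two two => north north north likes north two north north north two two   [K -> north]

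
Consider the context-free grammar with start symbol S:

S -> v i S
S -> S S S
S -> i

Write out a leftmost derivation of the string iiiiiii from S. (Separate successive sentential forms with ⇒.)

S ⇒ SSS ⇒ SSSSS ⇒ SSSSSSS ⇒ iSSSSSS ⇒ iiSSSSS ⇒ iiiSSSS ⇒ iiiiSSS ⇒ iiiiiSS ⇒ iiiiiiS ⇒ iiiiiii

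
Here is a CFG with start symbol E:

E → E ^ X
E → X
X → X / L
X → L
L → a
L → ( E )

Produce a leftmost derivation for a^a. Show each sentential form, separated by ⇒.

E ⇒ E^X ⇒ X^X ⇒ L^X ⇒ a^X ⇒ a^L ⇒ a^a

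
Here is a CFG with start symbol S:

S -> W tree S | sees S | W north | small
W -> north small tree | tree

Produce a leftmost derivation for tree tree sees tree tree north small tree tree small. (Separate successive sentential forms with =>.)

S => W tree S => tree tree S => tree tree sees S => tree tree sees W tree S => tree tree sees tree tree S => tree tree sees tree tree W tree S => tree tree sees tree tree north small tree tree S => tree tree sees tree tree north small tree tree small

S => W tree S   [S -> W tree S]
W tree S => tree tree S   [W -> tree]
tree tree S => tree tree sees S   [S -> sees S]
tree tree sees S => tree tree sees W tree S   [S -> W tree S]
tree tree sees W tree S => tree tree sees tree tree S   [W -> tree]
tree tree sees tree tree S => tree tree sees tree tree W tree S   [S -> W tree S]
tree tree sees tree tree W tree S => tree tree sees tree tree north small tree tree S   [W -> north small tree]
tree tree sees tree tree north small tree tree S => tree tree sees tree tree north small tree tree small   [S -> small]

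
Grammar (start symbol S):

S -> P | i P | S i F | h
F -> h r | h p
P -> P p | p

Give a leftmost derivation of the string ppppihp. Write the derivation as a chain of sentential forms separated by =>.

S => SiF => PiF => PpiF => PppiF => PpppiF => ppppiF => ppppihp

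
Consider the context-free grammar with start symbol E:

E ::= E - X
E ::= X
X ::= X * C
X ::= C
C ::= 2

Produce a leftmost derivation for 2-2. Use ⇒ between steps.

E ⇒ E-X ⇒ X-X ⇒ C-X ⇒ 2-X ⇒ 2-C ⇒ 2-2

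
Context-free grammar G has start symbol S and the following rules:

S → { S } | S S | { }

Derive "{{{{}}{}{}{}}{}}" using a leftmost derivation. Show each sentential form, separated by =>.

S => {S} => {SS} => {{S}S} => {{SS}S} => {{SSS}S} => {{SSSS}S} => {{{S}SSS}S} => {{{{}}SSS}S} => {{{{}}{}SS}S} => {{{{}}{}{}S}S} => {{{{}}{}{}{}}S} => {{{{}}{}{}{}}{}}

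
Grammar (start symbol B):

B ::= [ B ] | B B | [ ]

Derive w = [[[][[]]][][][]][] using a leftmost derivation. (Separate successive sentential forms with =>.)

B => BB => [B]B => [BB]B => [BBB]B => [[B]BB]B => [[BB]BB]B => [[[]B]BB]B => [[[][B]]BB]B => [[[][[]]]BB]B => [[[][[]]]BBB]B => [[[][[]]][]BB]B => [[[][[]]][][]B]B => [[[][[]]][][][]]B => [[[][[]]][][][]][]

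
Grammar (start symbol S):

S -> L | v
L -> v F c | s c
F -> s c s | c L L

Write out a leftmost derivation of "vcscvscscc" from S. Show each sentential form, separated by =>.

S=>L=>vFc=>vcLLc=>vcscLc=>vcscvFcc=>vcscvscscc

S => L   [S -> L]
L => vFc   [L -> v F c]
vFc => vcLLc   [F -> c L L]
vcLLc => vcscLc   [L -> s c]
vcscLc => vcscvFcc   [L -> v F c]
vcscvFcc => vcscvscscc   [F -> s c s]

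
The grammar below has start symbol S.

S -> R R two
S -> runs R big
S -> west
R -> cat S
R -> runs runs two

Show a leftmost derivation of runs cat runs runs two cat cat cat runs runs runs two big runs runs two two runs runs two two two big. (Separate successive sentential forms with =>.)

S => runs R big   [S -> runs R big]
runs R big => runs cat S big   [R -> cat S]
runs cat S big => runs cat R R two big   [S -> R R two]
runs cat R R two big => runs cat runs runs two R two big   [R -> runs runs two]
runs cat runs runs two R two big => runs cat runs runs two cat S two big   [R -> cat S]
runs cat runs runs two cat S two big => runs cat runs runs two cat R R two two big   [S -> R R two]
runs cat runs runs two cat R R two two big => runs cat runs runs two cat cat S R two two big   [R -> cat S]
runs cat runs runs two cat cat S R two two big => runs cat runs runs two cat cat R R two R two two big   [S -> R R two]
runs cat runs runs two cat cat R R two R two two big => runs cat runs runs two cat cat cat S R two R two two big   [R -> cat S]
runs cat runs runs two cat cat cat S R two R two two big => runs cat runs runs two cat cat cat runs R big R two R two two big   [S -> runs R big]
runs cat runs runs two cat cat cat runs R big R two R two two big => runs cat runs runs two cat cat cat runs runs runs two big R two R two two big   [R -> runs runs two]
runs cat runs runs two cat cat cat runs runs runs two big R two R two two big => runs cat runs runs two cat cat cat runs runs runs two big runs runs two two R two two big   [R -> runs runs two]
runs cat runs runs two cat cat cat runs runs runs two big runs runs two two R two two big => runs cat runs runs two cat cat cat runs runs runs two big runs runs two two runs runs two two two big   [R -> runs runs two]

S => runs R big => runs cat S big => runs cat R R two big => runs cat runs runs two R two big => runs cat runs runs two cat S two big => runs cat runs runs two cat R R two two big => runs cat runs runs two cat cat S R two two big => runs cat runs runs two cat cat R R two R two two big => runs cat runs runs two cat cat cat S R two R two two big => runs cat runs runs two cat cat cat runs R big R two R two two big => runs cat runs runs two cat cat cat runs runs runs two big R two R two two big => runs cat runs runs two cat cat cat runs runs runs two big runs runs two two R two two big => runs cat runs runs two cat cat cat runs runs runs two big runs runs two two runs runs two two two big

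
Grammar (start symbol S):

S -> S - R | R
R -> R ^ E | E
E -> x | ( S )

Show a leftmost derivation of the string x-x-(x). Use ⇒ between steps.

S ⇒ S-R ⇒ S-R-R ⇒ R-R-R ⇒ E-R-R ⇒ x-R-R ⇒ x-E-R ⇒ x-x-R ⇒ x-x-E ⇒ x-x-(S) ⇒ x-x-(R) ⇒ x-x-(E) ⇒ x-x-(x)

S ⇒ S-R   [S -> S - R]
S-R ⇒ S-R-R   [S -> S - R]
S-R-R ⇒ R-R-R   [S -> R]
R-R-R ⇒ E-R-R   [R -> E]
E-R-R ⇒ x-R-R   [E -> x]
x-R-R ⇒ x-E-R   [R -> E]
x-E-R ⇒ x-x-R   [E -> x]
x-x-R ⇒ x-x-E   [R -> E]
x-x-E ⇒ x-x-(S)   [E -> ( S )]
x-x-(S) ⇒ x-x-(R)   [S -> R]
x-x-(R) ⇒ x-x-(E)   [R -> E]
x-x-(E) ⇒ x-x-(x)   [E -> x]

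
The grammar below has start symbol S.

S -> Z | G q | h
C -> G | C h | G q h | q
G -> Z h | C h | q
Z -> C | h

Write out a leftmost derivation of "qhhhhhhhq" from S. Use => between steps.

S=>Gq=>Chq=>Chhq=>Chhhq=>Ghhhq=>Chhhhq=>Chhhhhq=>Ghhhhhq=>Chhhhhhq=>Chhhhhhhq=>qhhhhhhhq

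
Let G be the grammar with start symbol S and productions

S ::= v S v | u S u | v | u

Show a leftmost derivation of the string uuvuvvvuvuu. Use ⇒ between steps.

S ⇒ uSu   [S ::= u S u]
uSu ⇒ uuSuu   [S ::= u S u]
uuSuu ⇒ uuvSvuu   [S ::= v S v]
uuvSvuu ⇒ uuvuSuvuu   [S ::= u S u]
uuvuSuvuu ⇒ uuvuvSvuvuu   [S ::= v S v]
uuvuvSvuvuu ⇒ uuvuvvvuvuu   [S ::= v]

S ⇒ uSu ⇒ uuSuu ⇒ uuvSvuu ⇒ uuvuSuvuu ⇒ uuvuvSvuvuu ⇒ uuvuvvvuvuu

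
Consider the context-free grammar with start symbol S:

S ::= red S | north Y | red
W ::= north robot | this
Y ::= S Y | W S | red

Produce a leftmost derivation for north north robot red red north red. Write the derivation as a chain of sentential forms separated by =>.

S => north Y => north W S => north north robot S => north north robot red S => north north robot red red S => north north robot red red north Y => north north robot red red north red

S => north Y   [S ::= north Y]
north Y => north W S   [Y ::= W S]
north W S => north north robot S   [W ::= north robot]
north north robot S => north north robot red S   [S ::= red S]
north north robot red S => north north robot red red S   [S ::= red S]
north north robot red red S => north north robot red red north Y   [S ::= north Y]
north north robot red red north Y => north north robot red red north red   [Y ::= red]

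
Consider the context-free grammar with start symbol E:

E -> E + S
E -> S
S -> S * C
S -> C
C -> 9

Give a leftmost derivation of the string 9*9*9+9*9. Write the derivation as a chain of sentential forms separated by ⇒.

E ⇒ E+S ⇒ S+S ⇒ S*C+S ⇒ S*C*C+S ⇒ C*C*C+S ⇒ 9*C*C+S ⇒ 9*9*C+S ⇒ 9*9*9+S ⇒ 9*9*9+S*C ⇒ 9*9*9+C*C ⇒ 9*9*9+9*C ⇒ 9*9*9+9*9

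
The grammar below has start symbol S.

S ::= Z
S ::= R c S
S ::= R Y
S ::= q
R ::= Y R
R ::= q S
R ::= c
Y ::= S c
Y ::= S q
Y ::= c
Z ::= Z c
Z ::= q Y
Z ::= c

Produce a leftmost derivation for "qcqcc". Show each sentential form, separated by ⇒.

S⇒RY⇒YRY⇒SqRY⇒ZqRY⇒qYqRY⇒qcqRY⇒qcqcY⇒qcqcc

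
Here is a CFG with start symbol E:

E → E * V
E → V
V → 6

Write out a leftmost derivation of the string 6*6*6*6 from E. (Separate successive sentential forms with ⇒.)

E ⇒ E*V ⇒ E*V*V ⇒ E*V*V*V ⇒ V*V*V*V ⇒ 6*V*V*V ⇒ 6*6*V*V ⇒ 6*6*6*V ⇒ 6*6*6*6

E ⇒ E*V   [E → E * V]
E*V ⇒ E*V*V   [E → E * V]
E*V*V ⇒ E*V*V*V   [E → E * V]
E*V*V*V ⇒ V*V*V*V   [E → V]
V*V*V*V ⇒ 6*V*V*V   [V → 6]
6*V*V*V ⇒ 6*6*V*V   [V → 6]
6*6*V*V ⇒ 6*6*6*V   [V → 6]
6*6*6*V ⇒ 6*6*6*6   [V → 6]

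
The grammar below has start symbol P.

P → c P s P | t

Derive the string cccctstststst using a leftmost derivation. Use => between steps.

P => cPsP   [P → c P s P]
cPsP => ccPsPsP   [P → c P s P]
ccPsPsP => cccPsPsPsP   [P → c P s P]
cccPsPsPsP => ccccPsPsPsPsP   [P → c P s P]
ccccPsPsPsPsP => cccctsPsPsPsP   [P → t]
cccctsPsPsPsP => cccctstsPsPsP   [P → t]
cccctstsPsPsP => cccctststsPsP   [P → t]
cccctststsPsP => cccctstststsP   [P → t]
cccctstststsP => cccctstststst   [P → t]

P=>cPsP=>ccPsPsP=>cccPsPsPsP=>ccccPsPsPsPsP=>cccctsPsPsPsP=>cccctstsPsPsP=>cccctststsPsP=>cccctstststsP=>cccctstststst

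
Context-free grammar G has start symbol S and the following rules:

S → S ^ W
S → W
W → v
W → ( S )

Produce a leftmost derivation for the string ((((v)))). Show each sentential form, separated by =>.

S => W => (S) => (W) => ((S)) => ((W)) => (((S))) => (((W))) => ((((S)))) => ((((W)))) => ((((v))))

S => W   [S → W]
W => (S)   [W → ( S )]
(S) => (W)   [S → W]
(W) => ((S))   [W → ( S )]
((S)) => ((W))   [S → W]
((W)) => (((S)))   [W → ( S )]
(((S))) => (((W)))   [S → W]
(((W))) => ((((S))))   [W → ( S )]
((((S)))) => ((((W))))   [S → W]
((((W)))) => ((((v))))   [W → v]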